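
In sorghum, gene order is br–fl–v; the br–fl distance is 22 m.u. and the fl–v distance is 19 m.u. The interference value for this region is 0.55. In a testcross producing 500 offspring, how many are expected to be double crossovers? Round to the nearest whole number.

Map distances give recombination frequencies of 0.220 and 0.190 for the two intervals.
With interference 0.55 (so coincidence = 0.45), expected double-crossover frequency = 0.220 × 0.190 × 0.45 = 0.01881.
Expected number = 0.01881 × 500 = 9.40 ≈ 9.

9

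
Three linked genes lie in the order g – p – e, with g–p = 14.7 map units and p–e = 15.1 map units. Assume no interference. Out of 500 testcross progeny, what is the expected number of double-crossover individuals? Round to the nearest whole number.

Map distances give recombination frequencies of 0.147 and 0.151 for the two intervals.
With no interference, expected double-crossover frequency = 0.147 × 0.151 = 0.02220.
Expected number = 0.02220 × 500 = 11.10 ≈ 11.

11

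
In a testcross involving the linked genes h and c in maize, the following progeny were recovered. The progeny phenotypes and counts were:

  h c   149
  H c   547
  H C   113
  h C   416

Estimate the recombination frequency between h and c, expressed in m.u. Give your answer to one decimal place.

The two most frequent classes, H c (547) and h C (416), are the parental types, so the F1 was H c / h C.
The recombinant classes are H C and h c: 113 + 149 = 262.
Recombination frequency = 262/1225 = 0.2139 ≈ 21.4%, i.e. 21.4 m.u.

21.4 m.u.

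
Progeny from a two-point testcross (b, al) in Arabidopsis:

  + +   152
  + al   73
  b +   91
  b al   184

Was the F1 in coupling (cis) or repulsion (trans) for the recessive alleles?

cis

The two most frequent classes are + + (152) and b al (184); these are the parental (non-recombinant) types.
So the F1 carried + + on one chromosome and b al on the other — the recessive alleles are on the same chromosome (cis / coupling).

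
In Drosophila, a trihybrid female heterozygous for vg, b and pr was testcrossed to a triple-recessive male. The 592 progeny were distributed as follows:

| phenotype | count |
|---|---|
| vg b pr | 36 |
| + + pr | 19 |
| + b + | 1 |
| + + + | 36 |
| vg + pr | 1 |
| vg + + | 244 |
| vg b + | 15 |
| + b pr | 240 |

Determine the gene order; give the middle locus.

pr

The two most frequent reciprocal classes, vg + + and + b pr, are the parental types, so the F1 was vg + + / + b pr.
The two rarest classes, vg + pr and + b +, are the double crossovers. Comparing them with the parentals, only the pr allele has switched, so pr is the middle locus and the order is vg – pr – b.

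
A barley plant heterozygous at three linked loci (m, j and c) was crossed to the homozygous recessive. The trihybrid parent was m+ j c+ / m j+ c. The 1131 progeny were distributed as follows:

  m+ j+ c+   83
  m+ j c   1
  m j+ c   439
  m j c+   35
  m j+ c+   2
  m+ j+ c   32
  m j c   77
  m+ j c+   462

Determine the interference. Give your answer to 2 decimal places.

The two rarest classes, m+ j c and m j+ c+, are the double crossovers. Comparing them with the parentals, only the c allele has switched, so c is the middle locus and the order is m – c – j.
m–c: (67 + 3)/1131 = 0.0619; c–j: (160 + 3)/1131 = 0.1441.
Expected DCO frequency = 0.0619 × 0.1441 ≈ 0.00892; observed = 3/1131 ≈ 0.00265.
Coefficient of coincidence = 0.00265/0.00892 ≈ 0.30; interference = 1 − 0.30 = 0.70.

0.70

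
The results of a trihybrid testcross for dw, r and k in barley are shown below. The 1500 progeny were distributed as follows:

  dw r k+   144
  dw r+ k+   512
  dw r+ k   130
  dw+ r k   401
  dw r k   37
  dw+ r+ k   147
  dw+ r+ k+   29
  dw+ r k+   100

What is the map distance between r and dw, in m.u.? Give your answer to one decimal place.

23.8 m.u.

The two most frequent reciprocal classes, dw+ r k and dw r+ k+, are the parental types, so the F1 was dw+ r k / dw r+ k+.
The two rarest classes, dw r k and dw+ r+ k+, are the double crossovers. Comparing them with the parentals, only the dw allele has switched, so dw is the middle locus and the order is r – dw – k.
Crossovers in the r–dw interval produce the single-crossover classes dw+ r+ k and dw r k+ (147 + 144 = 291) plus the double crossovers (66).
RF(r–dw) = (291 + 66) / 1500 = 357/1500 = 0.2380 → 23.8 m.u.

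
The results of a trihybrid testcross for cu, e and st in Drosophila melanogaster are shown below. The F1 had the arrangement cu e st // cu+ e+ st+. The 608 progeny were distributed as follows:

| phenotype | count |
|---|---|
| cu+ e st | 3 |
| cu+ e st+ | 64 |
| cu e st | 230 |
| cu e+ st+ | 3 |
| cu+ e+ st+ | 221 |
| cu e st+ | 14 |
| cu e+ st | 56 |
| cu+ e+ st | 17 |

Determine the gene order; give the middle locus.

The two rarest classes, cu+ e st and cu e+ st+, are the double crossovers. Comparing them with the parentals, only the cu allele has switched, so cu is the middle locus and the order is e – cu – st.

cu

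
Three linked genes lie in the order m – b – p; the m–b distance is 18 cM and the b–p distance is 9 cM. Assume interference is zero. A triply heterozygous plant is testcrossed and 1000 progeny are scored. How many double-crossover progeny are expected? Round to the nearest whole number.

16

Map distances give recombination frequencies of 0.180 and 0.090 for the two intervals.
With no interference, expected double-crossover frequency = 0.180 × 0.090 = 0.01620.
Expected number = 0.01620 × 1000 = 16.20 ≈ 16.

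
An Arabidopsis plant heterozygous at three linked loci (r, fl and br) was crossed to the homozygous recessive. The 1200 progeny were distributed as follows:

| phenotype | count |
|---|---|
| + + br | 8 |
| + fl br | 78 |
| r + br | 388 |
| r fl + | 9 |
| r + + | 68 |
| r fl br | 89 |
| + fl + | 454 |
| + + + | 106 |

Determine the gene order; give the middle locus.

The two most frequent reciprocal classes, r + br and + fl +, are the parental types, so the F1 was r + br / + fl +.
The two rarest classes, + + br and r fl +, are the double crossovers. Comparing them with the parentals, only the r allele has switched, so r is the middle locus and the order is fl – r – br.

r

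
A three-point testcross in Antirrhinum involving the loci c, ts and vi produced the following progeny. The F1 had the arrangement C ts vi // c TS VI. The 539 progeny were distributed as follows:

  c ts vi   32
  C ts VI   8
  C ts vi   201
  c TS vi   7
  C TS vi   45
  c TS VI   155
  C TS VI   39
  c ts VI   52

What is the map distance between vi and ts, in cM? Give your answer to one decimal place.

The two rarest classes, C ts VI and c TS vi, are the double crossovers. Comparing them with the parentals, only the vi allele has switched, so vi is the middle locus and the order is ts – vi – c.
Crossovers in the ts–vi interval produce the single-crossover classes C TS vi and c ts VI (45 + 52 = 97) plus the double crossovers (15).
RF(ts–vi) = (97 + 15) / 539 = 112/539 = 0.2078 → 20.8 cM.

20.8 cM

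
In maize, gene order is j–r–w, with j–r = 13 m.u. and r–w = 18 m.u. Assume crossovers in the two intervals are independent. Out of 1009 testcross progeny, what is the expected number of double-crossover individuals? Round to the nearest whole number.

Map distances give recombination frequencies of 0.130 and 0.180 for the two intervals.
With no interference, expected double-crossover frequency = 0.130 × 0.180 = 0.02340.
Expected number = 0.02340 × 1009 = 23.61 ≈ 24.

24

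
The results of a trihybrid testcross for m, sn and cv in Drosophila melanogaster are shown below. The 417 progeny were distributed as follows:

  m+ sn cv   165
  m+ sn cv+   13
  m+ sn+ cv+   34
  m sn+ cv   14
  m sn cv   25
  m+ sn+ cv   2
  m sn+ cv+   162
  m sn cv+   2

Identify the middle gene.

The two most frequent reciprocal classes, m sn+ cv+ and m+ sn cv, are the parental types, so the F1 was m sn+ cv+ / m+ sn cv.
The two rarest classes, m sn cv+ and m+ sn+ cv, are the double crossovers. Comparing them with the parentals, only the sn allele has switched, so sn is the middle locus and the order is cv – sn – m.

sn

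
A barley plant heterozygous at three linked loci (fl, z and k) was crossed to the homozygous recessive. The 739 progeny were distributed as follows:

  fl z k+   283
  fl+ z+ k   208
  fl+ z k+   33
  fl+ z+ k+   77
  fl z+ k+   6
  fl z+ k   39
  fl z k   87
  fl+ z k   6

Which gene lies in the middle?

z

The two most frequent reciprocal classes, fl z k+ and fl+ z+ k, are the parental types, so the F1 was fl z k+ / fl+ z+ k.
The two rarest classes, fl z+ k+ and fl+ z k, are the double crossovers. Comparing them with the parentals, only the z allele has switched, so z is the middle locus and the order is k – z – fl.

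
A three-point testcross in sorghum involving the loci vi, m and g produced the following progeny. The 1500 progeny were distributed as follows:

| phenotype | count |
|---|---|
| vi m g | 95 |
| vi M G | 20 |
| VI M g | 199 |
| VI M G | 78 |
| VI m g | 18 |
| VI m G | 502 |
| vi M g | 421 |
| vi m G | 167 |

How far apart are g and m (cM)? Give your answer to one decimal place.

The two most frequent reciprocal classes, vi M g and VI m G, are the parental types, so the F1 was vi M g / VI m G.
The two rarest classes, vi M G and VI m g, are the double crossovers. Comparing them with the parentals, only the g allele has switched, so g is the middle locus and the order is m – g – vi.
Crossovers in the m–g interval produce the single-crossover classes vi m g and VI M G (95 + 78 = 173) plus the double crossovers (38).
RF(m–g) = (173 + 38) / 1500 = 211/1500 = 0.1407 → 14.1 cM.

14.1 cM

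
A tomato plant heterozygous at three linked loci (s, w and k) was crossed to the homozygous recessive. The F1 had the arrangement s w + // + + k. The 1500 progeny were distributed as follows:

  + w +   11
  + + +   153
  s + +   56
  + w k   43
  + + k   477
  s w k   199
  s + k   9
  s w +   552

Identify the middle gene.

s

The two rarest classes, + w + and s + k, are the double crossovers. Comparing them with the parentals, only the s allele has switched, so s is the middle locus and the order is k – s – w.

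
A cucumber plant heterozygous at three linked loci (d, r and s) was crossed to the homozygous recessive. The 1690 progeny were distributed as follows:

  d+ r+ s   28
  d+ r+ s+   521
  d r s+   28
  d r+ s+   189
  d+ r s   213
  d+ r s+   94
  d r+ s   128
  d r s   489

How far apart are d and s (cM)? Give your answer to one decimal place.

27.1 cM

The two most frequent reciprocal classes, d r s and d+ r+ s+, are the parental types, so the F1 was d r s / d+ r+ s+.
The two rarest classes, d r s+ and d+ r+ s, are the double crossovers. Comparing them with the parentals, only the s allele has switched, so s is the middle locus and the order is d – s – r.
Crossovers in the d–s interval produce the single-crossover classes d+ r s and d r+ s+ (213 + 189 = 402) plus the double crossovers (56).
RF(d–s) = (402 + 56) / 1690 = 458/1690 = 0.2710 → 27.1 cM.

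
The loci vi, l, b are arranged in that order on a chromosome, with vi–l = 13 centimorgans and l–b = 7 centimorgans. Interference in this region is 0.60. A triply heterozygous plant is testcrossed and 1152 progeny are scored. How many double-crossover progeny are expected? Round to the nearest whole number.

4

Map distances give recombination frequencies of 0.130 and 0.070 for the two intervals.
With interference 0.60 (so coincidence = 0.40), expected double-crossover frequency = 0.130 × 0.070 × 0.40 = 0.00364.
Expected number = 0.00364 × 1152 = 4.19 ≈ 4.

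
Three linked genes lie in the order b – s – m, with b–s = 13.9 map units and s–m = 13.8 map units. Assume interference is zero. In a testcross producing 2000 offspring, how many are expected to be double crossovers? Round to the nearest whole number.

Map distances give recombination frequencies of 0.139 and 0.138 for the two intervals.
With no interference, expected double-crossover frequency = 0.139 × 0.138 = 0.01918.
Expected number = 0.01918 × 2000 = 38.36 ≈ 38.

38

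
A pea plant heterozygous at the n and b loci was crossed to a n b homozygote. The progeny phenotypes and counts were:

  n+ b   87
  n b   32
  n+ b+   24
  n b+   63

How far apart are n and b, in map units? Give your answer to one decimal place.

The two most frequent classes, n+ b (87) and n b+ (63), are the parental types, so the F1 was n+ b / n b+.
The recombinant classes are n+ b+ and n b: 24 + 32 = 56.
Recombination frequency = 56/206 = 0.2718 ≈ 27.2%, i.e. 27.2 map units.

27.2 map units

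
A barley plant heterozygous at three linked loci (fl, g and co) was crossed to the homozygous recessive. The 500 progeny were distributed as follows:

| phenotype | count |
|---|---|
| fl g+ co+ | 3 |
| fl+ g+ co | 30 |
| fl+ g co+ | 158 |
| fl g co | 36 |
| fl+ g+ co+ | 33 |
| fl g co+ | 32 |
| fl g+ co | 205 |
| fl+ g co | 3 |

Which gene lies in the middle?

The two most frequent reciprocal classes, fl g+ co and fl+ g co+, are the parental types, so the F1 was fl g+ co / fl+ g co+.
The two rarest classes, fl g+ co+ and fl+ g co, are the double crossovers. Comparing them with the parentals, only the co allele has switched, so co is the middle locus and the order is fl – co – g.

co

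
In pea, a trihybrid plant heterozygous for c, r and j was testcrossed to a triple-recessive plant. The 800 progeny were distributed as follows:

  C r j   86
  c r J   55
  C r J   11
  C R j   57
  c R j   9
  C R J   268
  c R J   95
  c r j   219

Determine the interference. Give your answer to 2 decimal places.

0.40

The two most frequent reciprocal classes, C R J and c r j, are the parental types, so the F1 was C R J / c r j.
The two rarest classes, C r J and c R j, are the double crossovers. Comparing them with the parentals, only the r allele has switched, so r is the middle locus and the order is j – r – c.
j–r: (112 + 20)/800 = 0.1650; r–c: (181 + 20)/800 = 0.2512.
Expected DCO frequency = 0.1650 × 0.2512 ≈ 0.04145; observed = 20/800 ≈ 0.02500.
Coefficient of coincidence = 0.02500/0.04145 ≈ 0.60; interference = 1 − 0.60 = 0.40.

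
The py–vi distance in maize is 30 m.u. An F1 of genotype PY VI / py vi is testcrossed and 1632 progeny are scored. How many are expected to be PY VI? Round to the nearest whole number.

571

A map distance of 30 m.u. corresponds to a recombination frequency of 0.300.
The F1 is PY VI / py vi, so PY VI is a parental gamete class with expected frequency (1 − r)/2 = 0.700/2 = 0.3500.
Expected number = 0.3500 × 1632 = 571.20 ≈ 571.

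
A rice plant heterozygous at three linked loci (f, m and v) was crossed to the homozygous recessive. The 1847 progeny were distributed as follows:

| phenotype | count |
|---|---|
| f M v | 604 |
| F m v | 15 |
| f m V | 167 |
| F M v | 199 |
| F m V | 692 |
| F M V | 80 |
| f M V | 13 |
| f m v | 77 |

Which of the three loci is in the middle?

The two most frequent reciprocal classes, F m V and f M v, are the parental types, so the F1 was F m V / f M v.
The two rarest classes, F m v and f M V, are the double crossovers. Comparing them with the parentals, only the v allele has switched, so v is the middle locus and the order is f – v – m.

v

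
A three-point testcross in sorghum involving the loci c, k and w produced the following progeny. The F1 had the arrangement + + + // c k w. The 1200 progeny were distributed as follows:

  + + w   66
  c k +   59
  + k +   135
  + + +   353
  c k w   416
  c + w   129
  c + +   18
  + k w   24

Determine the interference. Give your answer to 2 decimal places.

0.01

The two rarest classes, c + + and + k w, are the double crossovers. Comparing them with the parentals, only the c allele has switched, so c is the middle locus and the order is k – c – w.
k–c: (264 + 42)/1200 = 0.2550; c–w: (125 + 42)/1200 = 0.1392.
Expected DCO frequency = 0.2550 × 0.1392 ≈ 0.03550; observed = 42/1200 ≈ 0.03500.
Coefficient of coincidence = 0.03500/0.03550 ≈ 0.99; interference = 1 − 0.99 = 0.01.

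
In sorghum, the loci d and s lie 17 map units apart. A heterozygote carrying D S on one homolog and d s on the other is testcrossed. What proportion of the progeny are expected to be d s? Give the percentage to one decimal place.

41.5%

A map distance of 17 map units corresponds to a recombination frequency of 0.170.
The F1 is D S / d s, so d s is a parental gamete class with expected frequency (1 − r)/2 = 0.830/2 = 0.4150.
That is 0.4150 = 41.5% of the progeny.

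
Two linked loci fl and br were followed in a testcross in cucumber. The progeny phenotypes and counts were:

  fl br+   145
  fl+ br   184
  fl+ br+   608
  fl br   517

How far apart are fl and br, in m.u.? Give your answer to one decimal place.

The two most frequent classes, fl+ br+ (608) and fl br (517), are the parental types, so the F1 was fl+ br+ / fl br.
The recombinant classes are fl+ br and fl br+: 184 + 145 = 329.
Recombination frequency = 329/1454 = 0.2263 ≈ 22.6%, i.e. 22.6 m.u.

22.6 m.u.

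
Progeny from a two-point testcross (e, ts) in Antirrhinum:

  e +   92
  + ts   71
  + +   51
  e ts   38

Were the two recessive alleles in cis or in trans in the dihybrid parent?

trans

The two most frequent classes are + ts (71) and e + (92); these are the parental (non-recombinant) types.
So the F1 carried + ts on one chromosome and e + on the other — the recessive alleles are on opposite chromosomes (trans / repulsion).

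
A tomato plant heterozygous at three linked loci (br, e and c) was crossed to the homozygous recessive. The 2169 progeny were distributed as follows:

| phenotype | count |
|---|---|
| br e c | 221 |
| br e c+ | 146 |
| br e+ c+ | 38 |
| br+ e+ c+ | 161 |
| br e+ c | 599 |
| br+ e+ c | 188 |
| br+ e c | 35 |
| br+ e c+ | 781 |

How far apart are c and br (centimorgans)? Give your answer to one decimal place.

18.8 centimorgans

The two most frequent reciprocal classes, br+ e c+ and br e+ c, are the parental types, so the F1 was br+ e c+ / br e+ c.
The two rarest classes, br+ e c and br e+ c+, are the double crossovers. Comparing them with the parentals, only the c allele has switched, so c is the middle locus and the order is br – c – e.
Crossovers in the br–c interval produce the single-crossover classes br e c+ and br+ e+ c (146 + 188 = 334) plus the double crossovers (73).
RF(br–c) = (334 + 73) / 2169 = 407/2169 = 0.1876 → 18.8 centimorgans.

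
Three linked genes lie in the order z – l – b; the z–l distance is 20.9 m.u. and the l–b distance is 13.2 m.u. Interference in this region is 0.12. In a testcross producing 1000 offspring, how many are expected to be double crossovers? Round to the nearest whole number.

Map distances give recombination frequencies of 0.209 and 0.132 for the two intervals.
With interference 0.12 (so coincidence = 0.88), expected double-crossover frequency = 0.209 × 0.132 × 0.88 = 0.02428.
Expected number = 0.02428 × 1000 = 24.28 ≈ 24.

24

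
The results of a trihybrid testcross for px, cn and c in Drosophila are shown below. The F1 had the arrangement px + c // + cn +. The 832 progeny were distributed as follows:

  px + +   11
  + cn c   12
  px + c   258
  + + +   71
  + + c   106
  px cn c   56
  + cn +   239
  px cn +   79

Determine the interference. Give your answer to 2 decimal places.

0.39

The two rarest classes, px + + and + cn c, are the double crossovers. Comparing them with the parentals, only the c allele has switched, so c is the middle locus and the order is px – c – cn.
px–c: (185 + 23)/832 = 0.2500; c–cn: (127 + 23)/832 = 0.1803.
Expected DCO frequency = 0.2500 × 0.1803 ≈ 0.04507; observed = 23/832 ≈ 0.02764.
Coefficient of coincidence = 0.02764/0.04507 ≈ 0.61; interference = 1 − 0.61 = 0.39.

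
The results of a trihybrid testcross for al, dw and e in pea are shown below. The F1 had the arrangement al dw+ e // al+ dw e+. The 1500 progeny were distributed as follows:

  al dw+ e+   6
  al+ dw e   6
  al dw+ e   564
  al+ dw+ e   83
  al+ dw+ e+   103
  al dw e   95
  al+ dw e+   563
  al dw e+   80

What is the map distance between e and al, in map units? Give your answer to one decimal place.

11.7 map units

The two rarest classes, al dw+ e+ and al+ dw e, are the double crossovers. Comparing them with the parentals, only the e allele has switched, so e is the middle locus and the order is al – e – dw.
Crossovers in the al–e interval produce the single-crossover classes al+ dw+ e and al dw e+ (83 + 80 = 163) plus the double crossovers (12).
RF(al–e) = (163 + 12) / 1500 = 175/1500 = 0.1167 → 11.7 map units.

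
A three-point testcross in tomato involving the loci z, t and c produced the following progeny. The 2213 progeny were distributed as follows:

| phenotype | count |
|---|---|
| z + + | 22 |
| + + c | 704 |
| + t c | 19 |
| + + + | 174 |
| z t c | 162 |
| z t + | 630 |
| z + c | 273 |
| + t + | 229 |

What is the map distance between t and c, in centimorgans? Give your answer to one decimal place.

17.0 centimorgans

The two most frequent reciprocal classes, + + c and z t +, are the parental types, so the F1 was + + c / z t +.
The two rarest classes, + t c and z + +, are the double crossovers. Comparing them with the parentals, only the t allele has switched, so t is the middle locus and the order is c – t – z.
Crossovers in the c–t interval produce the single-crossover classes + + + and z t c (174 + 162 = 336) plus the double crossovers (41).
RF(c–t) = (336 + 41) / 2213 = 377/2213 = 0.1704 → 17.0 centimorgans.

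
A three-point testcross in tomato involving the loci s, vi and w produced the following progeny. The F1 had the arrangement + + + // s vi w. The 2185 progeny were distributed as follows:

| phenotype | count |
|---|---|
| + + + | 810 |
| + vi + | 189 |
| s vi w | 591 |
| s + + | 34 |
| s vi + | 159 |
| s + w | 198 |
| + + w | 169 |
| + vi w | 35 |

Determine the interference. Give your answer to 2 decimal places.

The two rarest classes, s + + and + vi w, are the double crossovers. Comparing them with the parentals, only the s allele has switched, so s is the middle locus and the order is w – s – vi.
w–s: (328 + 69)/2185 = 0.1817; s–vi: (387 + 69)/2185 = 0.2087.
Expected DCO frequency = 0.1817 × 0.2087 ≈ 0.03792; observed = 69/2185 ≈ 0.03158.
Coefficient of coincidence = 0.03158/0.03792 ≈ 0.83; interference = 1 − 0.83 = 0.17.

0.17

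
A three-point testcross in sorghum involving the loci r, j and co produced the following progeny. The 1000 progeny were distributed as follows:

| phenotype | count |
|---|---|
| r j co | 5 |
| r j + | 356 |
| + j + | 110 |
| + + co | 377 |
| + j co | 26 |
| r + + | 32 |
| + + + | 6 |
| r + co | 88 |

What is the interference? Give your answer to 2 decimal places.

0.24

The two most frequent reciprocal classes, r j + and + + co, are the parental types, so the F1 was r j + / + + co.
The two rarest classes, r j co and + + +, are the double crossovers. Comparing them with the parentals, only the co allele has switched, so co is the middle locus and the order is r – co – j.
r–co: (198 + 11)/1000 = 0.2090; co–j: (58 + 11)/1000 = 0.0690.
Expected DCO frequency = 0.2090 × 0.0690 ≈ 0.01442; observed = 11/1000 ≈ 0.01100.
Coefficient of coincidence = 0.01100/0.01442 ≈ 0.76; interference = 1 − 0.76 = 0.24.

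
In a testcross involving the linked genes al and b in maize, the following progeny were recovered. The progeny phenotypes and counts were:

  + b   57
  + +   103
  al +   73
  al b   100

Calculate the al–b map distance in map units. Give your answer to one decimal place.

The two most frequent classes, + + (103) and al b (100), are the parental types, so the F1 was + + / al b.
The recombinant classes are + b and al +: 57 + 73 = 130.
Recombination frequency = 130/333 = 0.3904 ≈ 39.0%, i.e. 39.0 map units.

39.0 map units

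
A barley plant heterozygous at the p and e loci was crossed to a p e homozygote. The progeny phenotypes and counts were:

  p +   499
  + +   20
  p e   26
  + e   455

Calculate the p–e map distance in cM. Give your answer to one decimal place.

4.6 cM

The two most frequent classes, + e (455) and p + (499), are the parental types, so the F1 was + e / p +.
The recombinant classes are + + and p e: 20 + 26 = 46.
Recombination frequency = 46/1000 = 0.0460 ≈ 4.6%, i.e. 4.6 cM.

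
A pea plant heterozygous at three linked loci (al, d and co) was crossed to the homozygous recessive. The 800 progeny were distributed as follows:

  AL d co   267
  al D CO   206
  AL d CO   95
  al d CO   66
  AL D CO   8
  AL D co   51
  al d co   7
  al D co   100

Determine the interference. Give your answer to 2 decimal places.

0.57

The two most frequent reciprocal classes, AL d co and al D CO, are the parental types, so the F1 was AL d co / al D CO.
The two rarest classes, al d co and AL D CO, are the double crossovers. Comparing them with the parentals, only the al allele has switched, so al is the middle locus and the order is co – al – d.
co–al: (195 + 15)/800 = 0.2625; al–d: (117 + 15)/800 = 0.1650.
Expected DCO frequency = 0.2625 × 0.1650 ≈ 0.04331; observed = 15/800 ≈ 0.01875.
Coefficient of coincidence = 0.01875/0.04331 ≈ 0.43; interference = 1 − 0.43 = 0.57.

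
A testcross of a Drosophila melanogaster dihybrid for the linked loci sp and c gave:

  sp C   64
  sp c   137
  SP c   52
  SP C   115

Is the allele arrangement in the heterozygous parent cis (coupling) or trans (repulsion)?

cis

The two most frequent classes are SP C (115) and sp c (137); these are the parental (non-recombinant) types.
So the F1 carried SP C on one chromosome and sp c on the other — the recessive alleles are on the same chromosome (cis / coupling).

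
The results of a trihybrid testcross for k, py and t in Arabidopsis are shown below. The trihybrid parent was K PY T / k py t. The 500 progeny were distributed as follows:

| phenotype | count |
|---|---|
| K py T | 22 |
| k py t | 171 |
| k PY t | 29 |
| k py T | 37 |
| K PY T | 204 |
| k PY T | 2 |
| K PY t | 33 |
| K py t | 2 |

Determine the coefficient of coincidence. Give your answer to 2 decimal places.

The two rarest classes, k PY T and K py t, are the double crossovers. Comparing them with the parentals, only the k allele has switched, so k is the middle locus and the order is t – k – py.
t–k: (70 + 4)/500 = 0.1480; k–py: (51 + 4)/500 = 0.1100.
Expected DCO frequency = 0.1480 × 0.1100 ≈ 0.01628; observed = 4/500 ≈ 0.00800.
Coefficient of coincidence = 0.00800/0.01628 ≈ 0.49.

0.49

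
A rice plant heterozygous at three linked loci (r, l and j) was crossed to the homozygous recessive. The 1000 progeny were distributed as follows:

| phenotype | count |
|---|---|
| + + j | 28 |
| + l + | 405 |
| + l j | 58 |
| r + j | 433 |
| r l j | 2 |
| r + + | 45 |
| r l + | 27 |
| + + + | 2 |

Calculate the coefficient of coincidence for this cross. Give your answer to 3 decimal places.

0.634

The two most frequent reciprocal classes, r + j and + l +, are the parental types, so the F1 was r + j / + l +.
The two rarest classes, r l j and + + +, are the double crossovers. Comparing them with the parentals, only the l allele has switched, so l is the middle locus and the order is r – l – j.
r–l: (55 + 4)/1000 = 0.0590; l–j: (103 + 4)/1000 = 0.1070.
Expected DCO frequency = 0.0590 × 0.1070 ≈ 0.00631; observed = 4/1000 ≈ 0.00400.
Coefficient of coincidence = 0.00400/0.00631 ≈ 0.634.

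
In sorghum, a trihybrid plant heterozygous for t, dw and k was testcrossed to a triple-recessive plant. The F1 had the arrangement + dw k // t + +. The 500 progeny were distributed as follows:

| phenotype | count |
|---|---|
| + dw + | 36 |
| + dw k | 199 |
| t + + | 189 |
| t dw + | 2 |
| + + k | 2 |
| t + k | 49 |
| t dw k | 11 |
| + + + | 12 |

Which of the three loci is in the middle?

dw

The two rarest classes, + + k and t dw +, are the double crossovers. Comparing them with the parentals, only the dw allele has switched, so dw is the middle locus and the order is t – dw – k.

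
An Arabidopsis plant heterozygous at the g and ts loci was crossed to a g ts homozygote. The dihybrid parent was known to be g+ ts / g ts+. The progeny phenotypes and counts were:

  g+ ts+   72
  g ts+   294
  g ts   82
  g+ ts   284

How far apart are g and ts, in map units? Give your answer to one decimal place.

The recombinant classes are g+ ts+ and g ts: 72 + 82 = 154.
Recombination frequency = 154/732 = 0.2104 ≈ 21.0%, i.e. 21.0 map units.

21.0 map units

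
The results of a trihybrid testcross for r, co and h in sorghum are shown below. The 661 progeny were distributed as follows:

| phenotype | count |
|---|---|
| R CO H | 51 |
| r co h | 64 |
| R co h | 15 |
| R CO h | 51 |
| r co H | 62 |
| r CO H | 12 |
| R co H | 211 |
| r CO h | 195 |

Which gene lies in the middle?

h

The two most frequent reciprocal classes, r CO h and R co H, are the parental types, so the F1 was r CO h / R co H.
The two rarest classes, r CO H and R co h, are the double crossovers. Comparing them with the parentals, only the h allele has switched, so h is the middle locus and the order is r – h – co.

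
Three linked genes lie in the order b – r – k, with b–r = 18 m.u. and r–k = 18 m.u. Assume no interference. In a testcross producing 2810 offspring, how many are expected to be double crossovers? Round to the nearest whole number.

91

Map distances give recombination frequencies of 0.180 and 0.180 for the two intervals.
With no interference, expected double-crossover frequency = 0.180 × 0.180 = 0.03240.
Expected number = 0.03240 × 2810 = 91.04 ≈ 91.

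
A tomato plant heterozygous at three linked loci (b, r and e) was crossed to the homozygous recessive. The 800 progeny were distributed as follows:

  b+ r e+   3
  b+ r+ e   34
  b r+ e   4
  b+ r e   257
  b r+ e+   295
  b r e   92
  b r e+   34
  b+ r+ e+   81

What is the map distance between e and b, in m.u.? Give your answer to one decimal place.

22.5 m.u.

The two most frequent reciprocal classes, b+ r e and b r+ e+, are the parental types, so the F1 was b+ r e / b r+ e+.
The two rarest classes, b+ r e+ and b r+ e, are the double crossovers. Comparing them with the parentals, only the e allele has switched, so e is the middle locus and the order is r – e – b.
Crossovers in the e–b interval produce the single-crossover classes b r e and b+ r+ e+ (92 + 81 = 173) plus the double crossovers (7).
RF(e–b) = (173 + 7) / 800 = 180/800 = 0.2250 → 22.5 m.u.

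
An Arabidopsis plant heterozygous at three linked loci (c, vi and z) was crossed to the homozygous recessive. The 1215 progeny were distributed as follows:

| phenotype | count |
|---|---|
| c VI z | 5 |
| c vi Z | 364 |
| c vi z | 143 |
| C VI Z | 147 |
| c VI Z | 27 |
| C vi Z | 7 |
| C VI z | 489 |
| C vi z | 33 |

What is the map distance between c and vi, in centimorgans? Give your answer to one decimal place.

The two most frequent reciprocal classes, c vi Z and C VI z, are the parental types, so the F1 was c vi Z / C VI z.
The two rarest classes, C vi Z and c VI z, are the double crossovers. Comparing them with the parentals, only the c allele has switched, so c is the middle locus and the order is z – c – vi.
Crossovers in the c–vi interval produce the single-crossover classes c VI Z and C vi z (27 + 33 = 60) plus the double crossovers (12).
RF(c–vi) = (60 + 12) / 1215 = 72/1215 = 0.0593 → 5.9 centimorgans.

5.9 centimorgans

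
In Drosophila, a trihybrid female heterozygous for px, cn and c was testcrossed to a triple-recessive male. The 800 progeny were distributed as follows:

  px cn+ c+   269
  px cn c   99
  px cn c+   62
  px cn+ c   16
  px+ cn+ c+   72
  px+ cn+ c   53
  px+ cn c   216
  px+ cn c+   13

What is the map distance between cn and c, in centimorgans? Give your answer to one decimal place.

18.0 centimorgans

The two most frequent reciprocal classes, px cn+ c+ and px+ cn c, are the parental types, so the F1 was px cn+ c+ / px+ cn c.
The two rarest classes, px cn+ c and px+ cn c+, are the double crossovers. Comparing them with the parentals, only the c allele has switched, so c is the middle locus and the order is cn – c – px.
Crossovers in the cn–c interval produce the single-crossover classes px cn c+ and px+ cn+ c (62 + 53 = 115) plus the double crossovers (29).
RF(cn–c) = (115 + 29) / 800 = 144/800 = 0.1800 → 18.0 centimorgans.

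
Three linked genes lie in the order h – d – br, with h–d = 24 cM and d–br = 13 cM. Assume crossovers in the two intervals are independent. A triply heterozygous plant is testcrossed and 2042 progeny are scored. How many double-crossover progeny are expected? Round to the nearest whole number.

Map distances give recombination frequencies of 0.240 and 0.130 for the two intervals.
With no interference, expected double-crossover frequency = 0.240 × 0.130 = 0.03120.
Expected number = 0.03120 × 2042 = 63.71 ≈ 64.

64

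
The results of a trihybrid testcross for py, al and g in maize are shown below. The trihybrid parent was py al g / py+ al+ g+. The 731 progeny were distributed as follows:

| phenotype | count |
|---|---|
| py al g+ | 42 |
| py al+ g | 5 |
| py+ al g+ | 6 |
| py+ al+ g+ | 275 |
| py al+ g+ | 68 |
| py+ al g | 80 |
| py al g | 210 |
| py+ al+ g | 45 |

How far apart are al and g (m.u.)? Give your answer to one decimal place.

The two rarest classes, py al+ g and py+ al g+, are the double crossovers. Comparing them with the parentals, only the al allele has switched, so al is the middle locus and the order is py – al – g.
Crossovers in the al–g interval produce the single-crossover classes py al g+ and py+ al+ g (42 + 45 = 87) plus the double crossovers (11).
RF(al–g) = (87 + 11) / 731 = 98/731 = 0.1341 → 13.4 m.u.

13.4 m.u.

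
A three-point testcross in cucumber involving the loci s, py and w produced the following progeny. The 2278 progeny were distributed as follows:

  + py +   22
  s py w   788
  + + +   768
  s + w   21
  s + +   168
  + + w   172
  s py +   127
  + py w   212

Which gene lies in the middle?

py

The two most frequent reciprocal classes, + + + and s py w, are the parental types, so the F1 was + + + / s py w.
The two rarest classes, + py + and s + w, are the double crossovers. Comparing them with the parentals, only the py allele has switched, so py is the middle locus and the order is w – py – s.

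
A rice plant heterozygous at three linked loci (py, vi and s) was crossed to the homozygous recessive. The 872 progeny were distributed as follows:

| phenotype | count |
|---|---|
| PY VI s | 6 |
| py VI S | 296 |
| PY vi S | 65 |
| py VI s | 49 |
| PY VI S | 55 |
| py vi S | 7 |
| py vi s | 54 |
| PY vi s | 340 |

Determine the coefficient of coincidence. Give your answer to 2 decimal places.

0.73

The two most frequent reciprocal classes, PY vi s and py VI S, are the parental types, so the F1 was PY vi s / py VI S.
The two rarest classes, PY VI s and py vi S, are the double crossovers. Comparing them with the parentals, only the vi allele has switched, so vi is the middle locus and the order is py – vi – s.
py–vi: (109 + 13)/872 = 0.1399; vi–s: (114 + 13)/872 = 0.1456.
Expected DCO frequency = 0.1399 × 0.1456 ≈ 0.02037; observed = 13/872 ≈ 0.01491.
Coefficient of coincidence = 0.01491/0.02037 ≈ 0.73.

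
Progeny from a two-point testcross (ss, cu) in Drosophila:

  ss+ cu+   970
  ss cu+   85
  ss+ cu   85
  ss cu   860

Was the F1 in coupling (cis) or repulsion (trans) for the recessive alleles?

cis

The two most frequent classes are ss+ cu+ (970) and ss cu (860); these are the parental (non-recombinant) types.
So the F1 carried ss+ cu+ on one chromosome and ss cu on the other — the recessive alleles are on the same chromosome (cis / coupling).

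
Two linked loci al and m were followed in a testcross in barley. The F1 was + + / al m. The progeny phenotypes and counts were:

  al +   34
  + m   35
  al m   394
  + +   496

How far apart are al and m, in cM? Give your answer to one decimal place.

7.2 cM

The recombinant classes are + m and al +: 35 + 34 = 69.
Recombination frequency = 69/959 = 0.0719 ≈ 7.2%, i.e. 7.2 cM.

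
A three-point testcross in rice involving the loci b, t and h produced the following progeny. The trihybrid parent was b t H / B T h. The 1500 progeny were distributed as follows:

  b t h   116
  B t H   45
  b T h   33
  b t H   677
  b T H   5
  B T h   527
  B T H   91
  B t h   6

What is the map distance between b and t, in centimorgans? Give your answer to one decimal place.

The two rarest classes, b T H and B t h, are the double crossovers. Comparing them with the parentals, only the t allele has switched, so t is the middle locus and the order is h – t – b.
Crossovers in the t–b interval produce the single-crossover classes B t H and b T h (45 + 33 = 78) plus the double crossovers (11).
RF(t–b) = (78 + 11) / 1500 = 89/1500 = 0.0593 → 5.9 centimorgans.

5.9 centimorgans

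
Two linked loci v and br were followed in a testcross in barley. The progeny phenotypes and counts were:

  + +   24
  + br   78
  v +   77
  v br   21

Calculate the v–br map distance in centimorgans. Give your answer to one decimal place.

The two most frequent classes, + br (78) and v + (77), are the parental types, so the F1 was + br / v +.
The recombinant classes are + + and v br: 24 + 21 = 45.
Recombination frequency = 45/200 = 0.2250 ≈ 22.5%, i.e. 22.5 centimorgans.

22.5 centimorgans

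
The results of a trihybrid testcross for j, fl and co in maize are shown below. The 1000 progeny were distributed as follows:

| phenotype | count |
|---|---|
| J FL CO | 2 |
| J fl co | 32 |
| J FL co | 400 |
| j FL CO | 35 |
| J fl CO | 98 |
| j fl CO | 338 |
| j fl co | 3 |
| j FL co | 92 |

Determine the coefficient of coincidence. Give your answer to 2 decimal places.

The two most frequent reciprocal classes, J FL co and j fl CO, are the parental types, so the F1 was J FL co / j fl CO.
The two rarest classes, J FL CO and j fl co, are the double crossovers. Comparing them with the parentals, only the co allele has switched, so co is the middle locus and the order is j – co – fl.
j–co: (190 + 5)/1000 = 0.1950; co–fl: (67 + 5)/1000 = 0.0720.
Expected DCO frequency = 0.1950 × 0.0720 ≈ 0.01404; observed = 5/1000 ≈ 0.00500.
Coefficient of coincidence = 0.00500/0.01404 ≈ 0.36.

0.36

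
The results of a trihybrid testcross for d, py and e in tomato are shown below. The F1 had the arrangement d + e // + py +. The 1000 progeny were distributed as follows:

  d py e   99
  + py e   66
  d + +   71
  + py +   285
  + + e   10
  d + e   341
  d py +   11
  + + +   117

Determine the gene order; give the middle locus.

d

The two rarest classes, + + e and d py +, are the double crossovers. Comparing them with the parentals, only the d allele has switched, so d is the middle locus and the order is e – d – py.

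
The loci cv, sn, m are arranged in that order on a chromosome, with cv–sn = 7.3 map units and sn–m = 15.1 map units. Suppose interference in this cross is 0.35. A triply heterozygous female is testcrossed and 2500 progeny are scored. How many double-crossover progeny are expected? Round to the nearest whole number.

18

Map distances give recombination frequencies of 0.073 and 0.151 for the two intervals.
With interference 0.35 (so coincidence = 0.65), expected double-crossover frequency = 0.073 × 0.151 × 0.65 = 0.00716.
Expected number = 0.00716 × 2500 = 17.91 ≈ 18.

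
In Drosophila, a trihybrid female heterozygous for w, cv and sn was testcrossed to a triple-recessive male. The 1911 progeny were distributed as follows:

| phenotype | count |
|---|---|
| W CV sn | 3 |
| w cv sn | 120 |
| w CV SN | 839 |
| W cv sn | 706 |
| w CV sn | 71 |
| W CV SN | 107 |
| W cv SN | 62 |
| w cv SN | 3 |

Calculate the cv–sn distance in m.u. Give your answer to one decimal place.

The two most frequent reciprocal classes, W cv sn and w CV SN, are the parental types, so the F1 was W cv sn / w CV SN.
The two rarest classes, W CV sn and w cv SN, are the double crossovers. Comparing them with the parentals, only the cv allele has switched, so cv is the middle locus and the order is sn – cv – w.
Crossovers in the sn–cv interval produce the single-crossover classes W cv SN and w CV sn (62 + 71 = 133) plus the double crossovers (6).
RF(sn–cv) = (133 + 6) / 1911 = 139/1911 = 0.0727 → 7.3 m.u.

7.3 m.u.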